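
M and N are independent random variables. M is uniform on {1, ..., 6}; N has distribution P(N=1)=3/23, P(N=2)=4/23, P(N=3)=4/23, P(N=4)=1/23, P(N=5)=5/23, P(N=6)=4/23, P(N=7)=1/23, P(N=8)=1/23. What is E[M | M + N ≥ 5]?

449/117

P(M + N ≥ 5) = 39/46.
Summing M·P(x,y) over outcomes with M + N ≥ 5 gives 449/138.
E[M | M + N ≥ 5] = (449/138) / (39/46) = 449/117.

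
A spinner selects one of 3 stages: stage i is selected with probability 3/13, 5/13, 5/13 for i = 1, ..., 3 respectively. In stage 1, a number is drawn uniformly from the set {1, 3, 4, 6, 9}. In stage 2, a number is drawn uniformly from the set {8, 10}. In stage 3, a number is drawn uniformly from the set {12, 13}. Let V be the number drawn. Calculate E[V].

1213/130

E[V | stage 1] = (1+3+4+6+9)/5 = 23/5.
E[V | stage 2] = (8+10)/2 = 9.
E[V | stage 3] = (12+13)/2 = 25/2.
By the law of total expectation,
E[V] = (3/13)·(23/5) + (5/13)·(9) + (5/13)·(25/2) = 1213/130.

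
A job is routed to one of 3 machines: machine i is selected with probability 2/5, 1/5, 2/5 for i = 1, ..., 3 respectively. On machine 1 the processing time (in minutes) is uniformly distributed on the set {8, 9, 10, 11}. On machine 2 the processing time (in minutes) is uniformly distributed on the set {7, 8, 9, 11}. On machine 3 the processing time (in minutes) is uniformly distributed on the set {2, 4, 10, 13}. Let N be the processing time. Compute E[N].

E[N | machine 1] = (8+9+10+11)/4 = 19/2.
E[N | machine 2] = (7+8+9+11)/4 = 35/4.
E[N | machine 3] = (2+4+10+13)/4 = 29/4.
By the law of total expectation,
E[N] = (2/5)·(19/2) + (1/5)·(35/4) + (2/5)·(29/4) = 169/20.

169/20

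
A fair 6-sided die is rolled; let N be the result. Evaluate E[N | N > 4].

11/2

Given N > 4, N is equally likely to be any of {5, 6}.
E[N | N > 4] = (5 + 6) / 2 = 11/2.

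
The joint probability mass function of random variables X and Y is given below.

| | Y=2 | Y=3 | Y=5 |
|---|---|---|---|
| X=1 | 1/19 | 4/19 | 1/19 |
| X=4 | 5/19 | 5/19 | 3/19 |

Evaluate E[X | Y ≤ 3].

3

P(Y ≤ 3) = 15/19.
Summing X·P(X=x,Y=y) over the conditioning event gives 45/19.
E[X | Y ≤ 3] = (45/19) / (15/19) = 3.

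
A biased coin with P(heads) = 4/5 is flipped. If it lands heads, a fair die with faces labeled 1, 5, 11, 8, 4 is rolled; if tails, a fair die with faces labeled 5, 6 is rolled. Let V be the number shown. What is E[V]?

287/50

E[V | heads] = (1+5+11+8+4)/5 = 29/5.
E[V | tails] = (5+6)/2 = 11/2.
E[V] = (4/5)·(29/5) + (1/5)·(11/2) = 287/50.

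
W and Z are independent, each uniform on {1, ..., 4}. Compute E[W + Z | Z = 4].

13/2

P(Z = 4) = 1/4.
Summing (W+Z)·P(x,y) over outcomes with Z = 4 gives 13/8.
E[W + Z | Z = 4] = (13/8) / (1/4) = 13/2.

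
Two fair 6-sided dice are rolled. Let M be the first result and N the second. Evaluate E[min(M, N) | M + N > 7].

P(M + N > 7) = 5/12.
Summing min(M,N)·P(x,y) over outcomes with M + N > 7 gives 19/12.
E[min(M, N) | M + N > 7] = (19/12) / (5/12) = 19/5.

19/5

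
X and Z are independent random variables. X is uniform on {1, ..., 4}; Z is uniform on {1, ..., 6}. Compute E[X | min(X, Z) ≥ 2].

3

P(min(X, Z) ≥ 2) = 5/8.
Summing X·P(x,y) over outcomes with min(X, Z) ≥ 2 gives 15/8.
E[X | min(X, Z) ≥ 2] = (15/8) / (5/8) = 3.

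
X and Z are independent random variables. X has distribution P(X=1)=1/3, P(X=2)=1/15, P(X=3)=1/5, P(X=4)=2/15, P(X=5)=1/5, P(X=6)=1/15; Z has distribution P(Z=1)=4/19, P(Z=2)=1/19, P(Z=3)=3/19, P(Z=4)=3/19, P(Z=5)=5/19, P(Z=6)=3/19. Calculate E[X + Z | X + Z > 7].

981/106

P(X + Z > 7) = 106/285.
Summing (X+Z)·P(x,y) over outcomes with X + Z > 7 gives 327/95.
E[X + Z | X + Z > 7] = (327/95) / (106/285) = 981/106.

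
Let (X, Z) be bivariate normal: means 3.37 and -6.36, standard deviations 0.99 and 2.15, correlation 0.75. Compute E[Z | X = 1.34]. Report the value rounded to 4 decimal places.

For a bivariate normal, E[Z | X=x] = μ_Z + ρ·(σ_Z/σ_X)·(x − μ_X).
E[Z | X=1.34] = -6.36 + (0.75)·(2.15/0.99)·(1.34 − (3.37)) = -6.36 + (1.62879)·(-2.03) = -9.6664.

-9.6664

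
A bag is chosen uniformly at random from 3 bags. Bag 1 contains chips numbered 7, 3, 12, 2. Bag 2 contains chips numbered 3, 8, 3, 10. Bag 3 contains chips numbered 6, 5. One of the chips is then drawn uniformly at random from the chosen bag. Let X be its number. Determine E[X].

35/6

E[X | bag 1] = (7+3+12+2)/4 = 6.
E[X | bag 2] = (3+8+3+10)/4 = 6.
E[X | bag 3] = (6+5)/2 = 11/2.
By the law of total expectation,
E[X] = (1/3)·(6) + (1/3)·(6) + (1/3)·(11/2) = 35/6.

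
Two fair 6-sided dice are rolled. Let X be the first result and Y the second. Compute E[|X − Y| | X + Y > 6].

P(X + Y > 6) = 7/12.
Summing |X−Y|·P(x,y) over outcomes with X + Y > 6 gives 11/9.
E[|X − Y| | X + Y > 6] = (11/9) / (7/12) = 44/21.

44/21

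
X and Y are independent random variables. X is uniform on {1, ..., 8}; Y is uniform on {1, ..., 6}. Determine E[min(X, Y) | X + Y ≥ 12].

16/3

P(X + Y ≥ 12) = 1/8.
Summing min(X,Y)·P(x,y) over outcomes with X + Y ≥ 12 gives 2/3.
E[min(X, Y) | X + Y ≥ 12] = (2/3) / (1/8) = 16/3.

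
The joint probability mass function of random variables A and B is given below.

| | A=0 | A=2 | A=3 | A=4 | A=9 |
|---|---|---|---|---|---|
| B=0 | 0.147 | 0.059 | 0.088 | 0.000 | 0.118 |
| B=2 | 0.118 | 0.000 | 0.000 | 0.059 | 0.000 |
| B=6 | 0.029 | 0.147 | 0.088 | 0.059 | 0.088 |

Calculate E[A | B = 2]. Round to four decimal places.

1.3333

P(B = 2) = 0.177.
Summing A·P(A=x,B=y) over the conditioning event gives 0.236.
E[A | B = 2] = (0.236) / (0.177) = 1.3333.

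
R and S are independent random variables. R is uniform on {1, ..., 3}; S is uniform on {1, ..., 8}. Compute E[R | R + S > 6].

P(R + S > 6) = 1/2.
Summing R·P(x,y) over outcomes with R + S > 6 gives 13/12.
E[R | R + S > 6] = (13/12) / (1/2) = 13/6.

13/6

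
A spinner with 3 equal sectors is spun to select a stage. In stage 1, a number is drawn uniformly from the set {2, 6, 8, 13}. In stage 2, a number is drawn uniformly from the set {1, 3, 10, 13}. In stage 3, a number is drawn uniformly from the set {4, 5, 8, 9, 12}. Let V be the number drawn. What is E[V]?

36/5

E[V | stage 1] = (2+6+8+13)/4 = 29/4.
E[V | stage 2] = (1+3+10+13)/4 = 27/4.
E[V | stage 3] = (4+5+8+9+12)/5 = 38/5.
By the law of total expectation,
E[V] = (1/3)·(29/4) + (1/3)·(27/4) + (1/3)·(38/5) = 36/5.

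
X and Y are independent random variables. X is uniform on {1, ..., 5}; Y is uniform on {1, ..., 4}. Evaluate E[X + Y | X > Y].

Outcomes with X > Y: (2,1), (3,1), (3,2), (4,1), (4,2), (4,3), (5,1), (5,2), (5,3), (5,4), each with probability 1/20.
E[X + Y | X > Y] = (3 + 4 + 5 + 5 + 6 + 7 + 6 + 7 + 8 + 9) / 10 = 6.

6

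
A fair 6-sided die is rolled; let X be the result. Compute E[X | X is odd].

3

Given X is odd, X is equally likely to be any of {1, 3, 5}.
E[X | X is odd] = (1 + 3 + 5) / 3 = 3.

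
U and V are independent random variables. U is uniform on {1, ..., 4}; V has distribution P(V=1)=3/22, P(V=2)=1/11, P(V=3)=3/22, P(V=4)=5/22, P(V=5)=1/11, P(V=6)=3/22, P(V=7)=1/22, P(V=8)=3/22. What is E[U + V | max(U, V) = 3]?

P(max(U, V) = 3) = 7/44.
Summing (U+V)·P(x,y) over outcomes with max(U, V) = 3 gives 67/88.
E[U + V | max(U, V) = 3] = (67/88) / (7/44) = 67/14.

67/14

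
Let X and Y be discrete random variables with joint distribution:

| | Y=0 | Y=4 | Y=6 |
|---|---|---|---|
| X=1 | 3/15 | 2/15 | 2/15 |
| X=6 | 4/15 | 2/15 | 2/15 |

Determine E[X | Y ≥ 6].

7/2

P(Y ≥ 6) = 4/15.
Σ X·P over the event = 1·(2/15) + 6·(2/15) = 14/15.
E[X | Y ≥ 6] = (14/15) / (4/15) = 7/2.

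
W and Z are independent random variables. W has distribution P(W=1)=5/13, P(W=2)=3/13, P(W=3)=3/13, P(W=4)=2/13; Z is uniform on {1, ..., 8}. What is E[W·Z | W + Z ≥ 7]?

265/18

P(W + Z ≥ 7) = 27/52.
Summing WZ·P(x,y) over outcomes with W + Z ≥ 7 gives 795/104.
E[W·Z | W + Z ≥ 7] = (795/104) / (27/52) = 265/18.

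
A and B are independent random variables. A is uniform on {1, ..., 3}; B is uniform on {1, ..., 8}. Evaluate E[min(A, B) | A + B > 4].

37/18

P(A + B > 4) = 3/4.
Summing min(A,B)·P(x,y) over outcomes with A + B > 4 gives 37/24.
E[min(A, B) | A + B > 4] = (37/24) / (3/4) = 37/18.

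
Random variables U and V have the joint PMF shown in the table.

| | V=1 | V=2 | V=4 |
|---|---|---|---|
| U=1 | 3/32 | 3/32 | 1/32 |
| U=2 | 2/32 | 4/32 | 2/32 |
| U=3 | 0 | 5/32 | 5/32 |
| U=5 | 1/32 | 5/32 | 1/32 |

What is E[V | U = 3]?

P(U = 3) = 5/16.
Σ V·P over the event = 2·(5/32) + 4·(5/32) = 15/16.
E[V | U = 3] = (15/16) / (5/16) = 3.

3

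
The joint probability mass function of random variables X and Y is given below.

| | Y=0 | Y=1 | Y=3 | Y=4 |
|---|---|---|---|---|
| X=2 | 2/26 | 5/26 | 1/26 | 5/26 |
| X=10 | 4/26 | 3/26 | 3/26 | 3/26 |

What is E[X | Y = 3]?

P(Y = 3) = 2/13.
Summing X·P(X=x,Y=y) over the conditioning event gives 16/13.
E[X | Y = 3] = (16/13) / (2/13) = 8.

8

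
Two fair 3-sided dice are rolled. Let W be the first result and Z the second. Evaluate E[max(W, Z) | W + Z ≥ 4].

17/6

Outcomes with W + Z ≥ 4: (1,3), (2,2), (2,3), (3,1), (3,2), (3,3), each with probability 1/9.
E[max(W, Z) | W + Z ≥ 4] = (3 + 2 + 3 + 3 + 3 + 3) / 6 = 17/6.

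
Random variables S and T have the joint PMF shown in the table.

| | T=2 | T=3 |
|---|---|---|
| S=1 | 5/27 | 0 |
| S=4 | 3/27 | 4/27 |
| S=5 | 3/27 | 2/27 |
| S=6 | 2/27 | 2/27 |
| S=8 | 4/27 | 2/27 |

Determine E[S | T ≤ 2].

P(T ≤ 2) = 17/27.
Summing S·P(S=x,T=y) over the conditioning event gives 76/27.
E[S | T ≤ 2] = (76/27) / (17/27) = 76/17.

76/17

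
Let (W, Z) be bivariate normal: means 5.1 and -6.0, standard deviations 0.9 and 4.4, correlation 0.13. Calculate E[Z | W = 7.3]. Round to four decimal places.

-4.6018

The regression of Z on W has slope ρ·σ_Z/σ_W and passes through (μ_W, μ_Z).
E[Z | W=7.3] = -6.0 + (0.13)·(4.4/0.9)·(7.3 − (5.1)) = -6.0 + (0.63556)·(2.2) = -4.6018.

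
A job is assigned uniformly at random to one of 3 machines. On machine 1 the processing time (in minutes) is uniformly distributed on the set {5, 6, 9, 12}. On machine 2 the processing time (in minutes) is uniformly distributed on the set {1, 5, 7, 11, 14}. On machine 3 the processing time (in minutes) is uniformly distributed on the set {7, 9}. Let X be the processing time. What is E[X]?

118/15

E[X | machine 1] = (5+6+9+12)/4 = 8.
E[X | machine 2] = (1+5+7+11+14)/5 = 38/5.
E[X | machine 3] = (7+9)/2 = 8.
E[X] = (1/3)·(8) + (1/3)·(38/5) + (1/3)·(8) = 118/15.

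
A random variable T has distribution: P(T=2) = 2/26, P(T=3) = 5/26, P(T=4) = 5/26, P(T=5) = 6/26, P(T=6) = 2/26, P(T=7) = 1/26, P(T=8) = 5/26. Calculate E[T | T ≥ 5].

89/14

P(T ≥ 5) = 7/13.
Σ over the event: 5·3/13 + 6·1/13 + 7·1/26 + 8·5/26 = 89/26.
E[T | T ≥ 5] = (89/26) / (7/13) = 89/14.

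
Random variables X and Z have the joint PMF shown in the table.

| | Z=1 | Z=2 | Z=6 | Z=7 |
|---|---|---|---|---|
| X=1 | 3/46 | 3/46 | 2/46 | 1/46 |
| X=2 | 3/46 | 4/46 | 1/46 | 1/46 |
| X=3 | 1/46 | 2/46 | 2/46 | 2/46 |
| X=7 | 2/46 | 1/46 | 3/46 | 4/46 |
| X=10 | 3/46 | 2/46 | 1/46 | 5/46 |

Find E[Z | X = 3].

31/7

P(X = 3) = 7/46.
Summing Z·P(X=x,Z=y) over the conditioning event gives 31/46.
E[Z | X = 3] = (31/46) / (7/46) = 31/7.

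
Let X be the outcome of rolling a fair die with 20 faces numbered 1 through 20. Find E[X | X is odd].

10

Given X is odd, X is equally likely to be any of {1, 3, 5, 7, 9, 11, 13, 15, 17, 19}.
E[X | X is odd] = (1 + 3 + 5 + 7 + 9 + 11 + 13 + 15 + 17 + 19) / 10 = 10.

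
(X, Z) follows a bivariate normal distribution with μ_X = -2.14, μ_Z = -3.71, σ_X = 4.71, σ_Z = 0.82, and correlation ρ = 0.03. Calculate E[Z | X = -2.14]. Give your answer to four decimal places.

-3.7100

E[Z | X=x] = μ_Z + ρ(σ_Z/σ_X)(x − μ_X) for jointly normal variables.
E[Z | X=-2.14] = -3.71 + (0.03)·(0.82/4.71)·(-2.14 − (-2.14)) = -3.71 + (0.0052229)·(0) = -3.7100.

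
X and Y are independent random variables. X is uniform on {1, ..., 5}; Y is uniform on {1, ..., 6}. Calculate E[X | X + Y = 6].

Outcomes with X + Y = 6: (1,5), (2,4), (3,3), (4,2), (5,1), each with probability 1/30.
E[X | X + Y = 6] = (1 + 2 + 3 + 4 + 5) / 5 = 3.

3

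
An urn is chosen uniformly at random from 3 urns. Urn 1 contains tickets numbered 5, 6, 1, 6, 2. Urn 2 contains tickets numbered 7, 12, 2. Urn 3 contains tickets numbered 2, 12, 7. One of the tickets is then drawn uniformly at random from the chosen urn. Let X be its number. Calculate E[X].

E[X | urn 1] = (5+6+1+6+2)/5 = 4.
E[X | urn 2] = (7+12+2)/3 = 7.
E[X | urn 3] = (2+12+7)/3 = 7.
E[X] = (1/3)·(4) + (1/3)·(7) + (1/3)·(7) = 6.

6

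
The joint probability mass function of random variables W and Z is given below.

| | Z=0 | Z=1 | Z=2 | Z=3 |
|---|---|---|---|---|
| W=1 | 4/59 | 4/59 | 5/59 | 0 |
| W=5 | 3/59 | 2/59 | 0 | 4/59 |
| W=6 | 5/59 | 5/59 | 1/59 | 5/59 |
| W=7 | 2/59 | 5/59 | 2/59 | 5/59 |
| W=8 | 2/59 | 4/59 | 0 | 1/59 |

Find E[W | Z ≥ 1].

P(Z ≥ 1) = 43/59.
Summing W·P(W=x,Z=y) over the conditioning event gives 229/59.
E[W | Z ≥ 1] = (229/59) / (43/59) = 229/43.

229/43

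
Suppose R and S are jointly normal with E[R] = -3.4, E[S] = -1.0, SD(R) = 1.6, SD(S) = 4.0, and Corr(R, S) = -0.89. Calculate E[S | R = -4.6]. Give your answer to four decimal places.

1.6700

The regression of S on R has slope ρ·σ_S/σ_R and passes through (μ_R, μ_S).
E[S | R=-4.6] = -1.0 + (-0.89)·(4.0/1.6)·(-4.6 − (-3.4)) = -1.0 + (-2.225)·(-1.2) = 1.6700.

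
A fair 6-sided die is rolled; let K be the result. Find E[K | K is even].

4

Given K is even, K is equally likely to be any of {2, 4, 6}.
E[K | K is even] = (2 + 4 + 6) / 3 = 4.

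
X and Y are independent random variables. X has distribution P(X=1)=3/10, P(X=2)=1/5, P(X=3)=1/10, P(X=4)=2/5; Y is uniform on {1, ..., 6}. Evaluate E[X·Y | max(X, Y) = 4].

P(max(X, Y) = 4) = 11/30.
Summing XY·P(x,y) over outcomes with max(X, Y) = 4 gives 10/3.
E[X·Y | max(X, Y) = 4] = (10/3) / (11/30) = 100/11.

100/11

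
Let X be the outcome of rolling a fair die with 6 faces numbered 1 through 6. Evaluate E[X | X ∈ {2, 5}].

7/2

P(X ∈ {2, 5}) = 1/3.
Σ over the event: 2·1/6 + 5·1/6 = 7/6.
E[X | X ∈ {2, 5}] = (7/6) / (1/3) = 7/2.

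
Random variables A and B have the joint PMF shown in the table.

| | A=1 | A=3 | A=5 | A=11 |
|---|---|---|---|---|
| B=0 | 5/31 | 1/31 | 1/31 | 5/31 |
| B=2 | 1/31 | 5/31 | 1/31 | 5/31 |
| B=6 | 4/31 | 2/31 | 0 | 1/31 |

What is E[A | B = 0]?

P(B = 0) = 12/31.
Σ A·P over the event = 1·(5/31) + 3·(1/31) + 5·(1/31) + 11·(5/31) = 68/31.
E[A | B = 0] = (68/31) / (12/31) = 17/3.

17/3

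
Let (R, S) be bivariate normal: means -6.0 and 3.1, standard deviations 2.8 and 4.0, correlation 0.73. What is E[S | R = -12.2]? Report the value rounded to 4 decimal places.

-3.3657

For a bivariate normal, E[S | R=x] = μ_S + ρ·(σ_S/σ_R)·(x − μ_R).
E[S | R=-12.2] = 3.1 + (0.73)·(4.0/2.8)·(-12.2 − (-6.0)) = 3.1 + (1.04286)·(-6.2) = -3.3657.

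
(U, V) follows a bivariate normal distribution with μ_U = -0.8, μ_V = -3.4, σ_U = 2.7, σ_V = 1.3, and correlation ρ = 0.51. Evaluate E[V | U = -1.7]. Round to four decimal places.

-3.6210

E[V | U=x] = μ_V + ρ(σ_V/σ_U)(x − μ_U) for jointly normal variables.
E[V | U=-1.7] = -3.4 + (0.51)·(1.3/2.7)·(-1.7 − (-0.8)) = -3.4 + (0.24556)·(-0.9) = -3.6210.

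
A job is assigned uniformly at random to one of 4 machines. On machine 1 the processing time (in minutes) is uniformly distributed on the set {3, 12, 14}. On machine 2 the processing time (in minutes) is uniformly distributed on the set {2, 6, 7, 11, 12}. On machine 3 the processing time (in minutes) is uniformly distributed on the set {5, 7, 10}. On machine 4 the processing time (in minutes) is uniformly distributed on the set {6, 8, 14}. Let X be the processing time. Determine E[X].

509/60

E[X | machine 1] = (3+12+14)/3 = 29/3.
E[X | machine 2] = (2+6+7+11+12)/5 = 38/5.
E[X | machine 3] = (5+7+10)/3 = 22/3.
E[X | machine 4] = (6+8+14)/3 = 28/3.
By the law of total expectation,
E[X] = (1/4)·(29/3) + (1/4)·(38/5) + (1/4)·(22/3) + (1/4)·(28/3) = 509/60.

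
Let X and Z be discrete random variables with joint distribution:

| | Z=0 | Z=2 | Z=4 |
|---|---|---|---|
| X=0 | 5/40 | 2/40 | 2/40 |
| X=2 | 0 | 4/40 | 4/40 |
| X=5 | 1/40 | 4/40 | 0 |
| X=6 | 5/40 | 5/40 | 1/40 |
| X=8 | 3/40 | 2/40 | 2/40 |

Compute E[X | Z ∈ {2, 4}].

P(Z ∈ {2, 4}) = 13/20.
Summing X·P(X=x,Z=y) over the conditioning event gives 13/5.
E[X | Z ∈ {2, 4}] = (13/5) / (13/20) = 4.

4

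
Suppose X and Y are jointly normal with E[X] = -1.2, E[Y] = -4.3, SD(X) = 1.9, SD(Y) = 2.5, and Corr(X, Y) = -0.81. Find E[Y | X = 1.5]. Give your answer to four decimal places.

The regression of Y on X has slope ρ·σ_Y/σ_X and passes through (μ_X, μ_Y).
E[Y | X=1.5] = -4.3 + (-0.81)·(2.5/1.9)·(1.5 − (-1.2)) = -4.3 + (-1.06579)·(2.7) = -7.1776.

-7.1776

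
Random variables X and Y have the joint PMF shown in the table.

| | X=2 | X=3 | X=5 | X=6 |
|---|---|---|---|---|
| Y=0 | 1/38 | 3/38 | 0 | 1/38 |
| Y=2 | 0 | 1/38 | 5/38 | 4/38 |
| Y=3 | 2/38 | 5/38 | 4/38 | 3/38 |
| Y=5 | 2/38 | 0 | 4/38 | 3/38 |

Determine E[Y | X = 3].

17/9

P(X = 3) = 9/38.
Σ Y·P over the event = 0·(3/38) + 2·(1/38) + 3·(5/38) = 17/38.
E[Y | X = 3] = (17/38) / (9/38) = 17/9.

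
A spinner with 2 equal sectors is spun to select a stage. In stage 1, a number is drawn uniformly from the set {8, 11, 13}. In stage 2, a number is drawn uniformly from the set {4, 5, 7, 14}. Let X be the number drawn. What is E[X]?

109/12

E[X | stage 1] = (8+11+13)/3 = 32/3.
E[X | stage 2] = (4+5+7+14)/4 = 15/2.
By the law of total expectation,
E[X] = (1/2)·(32/3) + (1/2)·(15/2) = 109/12.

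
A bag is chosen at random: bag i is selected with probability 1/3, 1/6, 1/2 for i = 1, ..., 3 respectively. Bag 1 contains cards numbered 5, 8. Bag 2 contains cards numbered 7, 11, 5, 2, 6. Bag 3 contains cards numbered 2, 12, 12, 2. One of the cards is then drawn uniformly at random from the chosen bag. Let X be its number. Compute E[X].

67/10

E[X | bag 1] = (5+8)/2 = 13/2.
E[X | bag 2] = (7+11+5+2+6)/5 = 31/5.
E[X | bag 3] = (2+12+12+2)/4 = 7.
By the law of total expectation,
E[X] = (1/3)·(13/2) + (1/6)·(31/5) + (1/2)·(7) = 67/10.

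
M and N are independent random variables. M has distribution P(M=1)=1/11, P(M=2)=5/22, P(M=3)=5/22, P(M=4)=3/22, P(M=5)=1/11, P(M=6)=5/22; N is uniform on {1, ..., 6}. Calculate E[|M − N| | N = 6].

P(N = 6) = 1/6.
Summing |M−N|·P(x,y) over outcomes with N = 6 gives 53/132.
E[|M − N| | N = 6] = (53/132) / (1/6) = 53/22.

53/22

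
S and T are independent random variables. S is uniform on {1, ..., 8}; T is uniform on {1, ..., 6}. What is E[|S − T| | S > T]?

83/27

P(S > T) = 9/16.
Summing |S−T|·P(x,y) over outcomes with S > T gives 83/48.
E[|S − T| | S > T] = (83/48) / (9/16) = 83/27.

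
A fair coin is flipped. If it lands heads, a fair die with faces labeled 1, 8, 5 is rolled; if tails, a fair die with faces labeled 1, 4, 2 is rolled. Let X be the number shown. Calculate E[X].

7/2

E[X | heads] = (1+8+5)/3 = 14/3.
E[X | tails] = (1+4+2)/3 = 7/3.
By the law of total expectation,
E[X] = (1/2)·(14/3) + (1/2)·(7/3) = 7/2.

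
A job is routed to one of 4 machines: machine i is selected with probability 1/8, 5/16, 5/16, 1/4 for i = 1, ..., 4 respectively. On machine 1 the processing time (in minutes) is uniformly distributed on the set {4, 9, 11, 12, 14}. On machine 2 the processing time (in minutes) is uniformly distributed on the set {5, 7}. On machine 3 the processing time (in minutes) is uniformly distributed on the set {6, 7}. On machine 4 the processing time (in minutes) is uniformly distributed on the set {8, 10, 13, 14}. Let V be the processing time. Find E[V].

E[V | machine 1] = (4+9+11+12+14)/5 = 10.
E[V | machine 2] = (5+7)/2 = 6.
E[V | machine 3] = (6+7)/2 = 13/2.
E[V | machine 4] = (8+10+13+14)/4 = 45/4.
E[V] = (1/8)·(10) + (5/16)·(6) + (5/16)·(13/2) + (1/4)·(45/4) = 255/32.

255/32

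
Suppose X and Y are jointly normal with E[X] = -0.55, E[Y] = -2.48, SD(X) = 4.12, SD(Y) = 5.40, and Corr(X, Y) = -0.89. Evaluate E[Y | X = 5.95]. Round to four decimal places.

The regression of Y on X has slope ρ·σ_Y/σ_X and passes through (μ_X, μ_Y).
E[Y | X=5.95] = -2.48 + (-0.89)·(5.40/4.12)·(5.95 − (-0.55)) = -2.48 + (-1.1665)·(6.5) = -10.0623.

-10.0623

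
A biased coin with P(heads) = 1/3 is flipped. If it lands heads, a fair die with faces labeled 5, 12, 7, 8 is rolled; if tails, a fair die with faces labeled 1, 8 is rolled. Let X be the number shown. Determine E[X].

17/3

E[X | heads] = (5+12+7+8)/4 = 8.
E[X | tails] = (1+8)/2 = 9/2.
E[X] = (1/3)·(8) + (2/3)·(9/2) = 17/3.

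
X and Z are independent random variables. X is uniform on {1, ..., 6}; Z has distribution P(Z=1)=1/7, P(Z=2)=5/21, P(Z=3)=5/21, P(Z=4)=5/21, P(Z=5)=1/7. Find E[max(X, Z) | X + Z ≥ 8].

223/42

P(X + Z ≥ 8) = 1/3.
Summing max(X,Z)·P(x,y) over outcomes with X + Z ≥ 8 gives 223/126.
E[max(X, Z) | X + Z ≥ 8] = (223/126) / (1/3) = 223/42.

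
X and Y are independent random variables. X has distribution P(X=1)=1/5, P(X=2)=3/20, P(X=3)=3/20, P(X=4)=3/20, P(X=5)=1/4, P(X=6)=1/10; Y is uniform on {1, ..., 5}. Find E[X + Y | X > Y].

55/8

P(X > Y) = 12/25.
Summing (X+Y)·P(x,y) over outcomes with X > Y gives 33/10.
E[X + Y | X > Y] = (33/10) / (12/25) = 55/8.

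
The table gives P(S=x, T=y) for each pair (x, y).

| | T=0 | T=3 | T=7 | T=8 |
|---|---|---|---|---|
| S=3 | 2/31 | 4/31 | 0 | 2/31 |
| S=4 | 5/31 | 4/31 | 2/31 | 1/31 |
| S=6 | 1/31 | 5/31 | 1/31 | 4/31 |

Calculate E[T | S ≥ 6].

P(S ≥ 6) = 11/31.
Σ T·P over the event = 0·(1/31) + 3·(5/31) + 7·(1/31) + 8·(4/31) = 54/31.
E[T | S ≥ 6] = (54/31) / (11/31) = 54/11.

54/11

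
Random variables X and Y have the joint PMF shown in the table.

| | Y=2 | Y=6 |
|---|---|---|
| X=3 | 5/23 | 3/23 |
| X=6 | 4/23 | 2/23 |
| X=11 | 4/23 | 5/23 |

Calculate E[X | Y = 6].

38/5

P(Y = 6) = 10/23.
Σ X·P over the event = 3·(3/23) + 6·(2/23) + 11·(5/23) = 76/23.
E[X | Y = 6] = (76/23) / (10/23) = 38/5.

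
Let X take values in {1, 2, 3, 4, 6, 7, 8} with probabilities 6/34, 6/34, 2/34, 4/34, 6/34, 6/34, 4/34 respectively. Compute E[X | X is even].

P(X is even) = 10/17.
Σ over the event: 2·3/17 + 4·2/17 + 6·3/17 + 8·2/17 = 48/17.
E[X | X is even] = (48/17) / (10/17) = 24/5.

24/5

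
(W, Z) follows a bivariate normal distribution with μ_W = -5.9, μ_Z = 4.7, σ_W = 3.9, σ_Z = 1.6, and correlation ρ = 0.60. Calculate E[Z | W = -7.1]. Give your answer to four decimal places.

The regression of Z on W has slope ρ·σ_Z/σ_W and passes through (μ_W, μ_Z).
E[Z | W=-7.1] = 4.7 + (0.60)·(1.6/3.9)·(-7.1 − (-5.9)) = 4.7 + (0.24615)·(-1.2) = 4.4046.

4.4046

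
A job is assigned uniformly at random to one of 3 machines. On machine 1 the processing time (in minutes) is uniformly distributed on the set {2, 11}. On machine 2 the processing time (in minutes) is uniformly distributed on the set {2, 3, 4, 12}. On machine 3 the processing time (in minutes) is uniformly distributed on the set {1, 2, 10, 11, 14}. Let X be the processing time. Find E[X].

129/20

E[X | machine 1] = (2+11)/2 = 13/2.
E[X | machine 2] = (2+3+4+12)/4 = 21/4.
E[X | machine 3] = (1+2+10+11+14)/5 = 38/5.
E[X] = (1/3)·(13/2) + (1/3)·(21/4) + (1/3)·(38/5) = 129/20.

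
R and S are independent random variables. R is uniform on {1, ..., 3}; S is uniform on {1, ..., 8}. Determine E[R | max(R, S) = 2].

Outcomes with max(R, S) = 2: (1,2), (2,1), (2,2), each with probability 1/24.
E[R | max(R, S) = 2] = (1 + 2 + 2) / 3 = 5/3.

5/3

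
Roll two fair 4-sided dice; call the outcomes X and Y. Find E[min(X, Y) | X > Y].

Outcomes with X > Y: (2,1), (3,1), (3,2), (4,1), (4,2), (4,3), each with probability 1/16.
E[min(X, Y) | X > Y] = (1 + 1 + 2 + 1 + 2 + 3) / 6 = 5/3.

5/3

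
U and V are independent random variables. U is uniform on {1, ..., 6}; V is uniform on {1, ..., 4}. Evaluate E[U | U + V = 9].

P(U + V = 9) = 1/12.
Summing U·P(x,y) over outcomes with U + V = 9 gives 11/24.
E[U | U + V = 9] = (11/24) / (1/12) = 11/2.

11/2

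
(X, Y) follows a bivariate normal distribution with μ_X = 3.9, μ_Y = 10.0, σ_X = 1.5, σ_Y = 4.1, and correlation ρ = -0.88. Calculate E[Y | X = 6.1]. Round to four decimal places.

For a bivariate normal, E[Y | X=x] = μ_Y + ρ·(σ_Y/σ_X)·(x − μ_X).
E[Y | X=6.1] = 10.0 + (-0.88)·(4.1/1.5)·(6.1 − (3.9)) = 10.0 + (-2.4053)·(2.2) = 4.7083.

4.7083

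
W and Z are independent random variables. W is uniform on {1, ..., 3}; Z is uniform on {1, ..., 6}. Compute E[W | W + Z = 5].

2

P(W + Z = 5) = 1/6.
Summing W·P(x,y) over outcomes with W + Z = 5 gives 1/3.
E[W | W + Z = 5] = (1/3) / (1/6) = 2.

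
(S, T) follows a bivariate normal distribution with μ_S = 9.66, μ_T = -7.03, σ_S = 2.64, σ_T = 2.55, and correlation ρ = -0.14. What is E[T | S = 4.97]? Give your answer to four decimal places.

-6.3958

The regression of T on S has slope ρ·σ_T/σ_S and passes through (μ_S, μ_T).
E[T | S=4.97] = -7.03 + (-0.14)·(2.55/2.64)·(4.97 − (9.66)) = -7.03 + (-0.13523)·(-4.69) = -6.3958.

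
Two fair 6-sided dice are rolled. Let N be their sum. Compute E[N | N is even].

7

P(N is even) = 1/2.
Σ over the event: 2·1/36 + 4·1/12 + 6·5/36 + 8·5/36 + 10·1/12 + 12·1/36 = 7/2.
E[N | N is even] = (7/2) / (1/2) = 7.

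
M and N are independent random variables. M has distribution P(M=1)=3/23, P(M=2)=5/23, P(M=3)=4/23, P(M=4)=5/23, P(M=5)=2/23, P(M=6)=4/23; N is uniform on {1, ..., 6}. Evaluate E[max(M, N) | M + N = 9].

83/15

P(M + N = 9) = 5/46.
Summing max(M,N)·P(x,y) over outcomes with M + N = 9 gives 83/138.
E[max(M, N) | M + N = 9] = (83/138) / (5/46) = 83/15.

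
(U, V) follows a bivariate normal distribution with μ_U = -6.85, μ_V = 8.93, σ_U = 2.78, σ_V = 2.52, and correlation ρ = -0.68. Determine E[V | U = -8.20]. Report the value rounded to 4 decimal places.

9.7621

The regression of V on U has slope ρ·σ_V/σ_U and passes through (μ_U, μ_V).
E[V | U=-8.20] = 8.93 + (-0.68)·(2.52/2.78)·(-8.20 − (-6.85)) = 8.93 + (-0.6164)·(-1.35) = 9.7621.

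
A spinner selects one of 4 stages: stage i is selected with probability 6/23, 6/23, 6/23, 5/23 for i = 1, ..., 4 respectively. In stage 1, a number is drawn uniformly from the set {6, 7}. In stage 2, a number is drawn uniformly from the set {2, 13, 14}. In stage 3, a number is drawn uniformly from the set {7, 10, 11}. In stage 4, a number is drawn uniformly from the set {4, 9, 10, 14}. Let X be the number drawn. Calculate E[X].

797/92

E[X | stage 1] = (6+7)/2 = 13/2.
E[X | stage 2] = (2+13+14)/3 = 29/3.
E[X | stage 3] = (7+10+11)/3 = 28/3.
E[X | stage 4] = (4+9+10+14)/4 = 37/4.
By the law of total expectation,
E[X] = (6/23)·(13/2) + (6/23)·(29/3) + (6/23)·(28/3) + (5/23)·(37/4) = 797/92.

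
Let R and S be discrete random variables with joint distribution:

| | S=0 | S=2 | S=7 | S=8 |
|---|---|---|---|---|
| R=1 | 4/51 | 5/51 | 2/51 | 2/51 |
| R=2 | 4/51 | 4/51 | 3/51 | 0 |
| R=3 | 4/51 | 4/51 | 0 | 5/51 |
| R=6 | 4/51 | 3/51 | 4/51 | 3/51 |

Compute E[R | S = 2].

P(S = 2) = 16/51.
Summing R·P(R=x,S=y) over the conditioning event gives 43/51.
E[R | S = 2] = (43/51) / (16/51) = 43/16.

43/16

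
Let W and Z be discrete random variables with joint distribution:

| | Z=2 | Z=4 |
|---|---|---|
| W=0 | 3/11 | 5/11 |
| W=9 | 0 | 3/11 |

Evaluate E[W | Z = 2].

P(Z = 2) = 3/11.
Σ W·P over the event = 0·(3/11) = 0.
E[W | Z = 2] = (0) / (3/11) = 0.

0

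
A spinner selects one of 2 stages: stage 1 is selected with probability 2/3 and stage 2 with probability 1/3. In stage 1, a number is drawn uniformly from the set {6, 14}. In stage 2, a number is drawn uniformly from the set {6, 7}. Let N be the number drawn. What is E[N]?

E[N | stage 1] = (6+14)/2 = 10.
E[N | stage 2] = (6+7)/2 = 13/2.
By the law of total expectation,
E[N] = (2/3)·(10) + (1/3)·(13/2) = 53/6.

53/6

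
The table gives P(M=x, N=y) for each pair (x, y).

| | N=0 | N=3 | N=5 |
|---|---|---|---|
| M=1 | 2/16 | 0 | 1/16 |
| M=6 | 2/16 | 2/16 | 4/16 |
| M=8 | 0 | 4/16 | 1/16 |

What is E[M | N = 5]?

11/2

P(N = 5) = 3/8.
Σ M·P over the event = 1·(1/16) + 6·(4/16) + 8·(1/16) = 33/16.
E[M | N = 5] = (33/16) / (3/8) = 11/2.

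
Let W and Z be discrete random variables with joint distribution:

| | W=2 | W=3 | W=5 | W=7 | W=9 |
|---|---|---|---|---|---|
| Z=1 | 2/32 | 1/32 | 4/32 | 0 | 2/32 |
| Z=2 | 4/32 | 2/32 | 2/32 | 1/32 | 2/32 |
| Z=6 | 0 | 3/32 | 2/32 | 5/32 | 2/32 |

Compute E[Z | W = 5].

5/2

P(W = 5) = 1/4.
Σ Z·P over the event = 1·(4/32) + 2·(2/32) + 6·(2/32) = 5/8.
E[Z | W = 5] = (5/8) / (1/4) = 5/2.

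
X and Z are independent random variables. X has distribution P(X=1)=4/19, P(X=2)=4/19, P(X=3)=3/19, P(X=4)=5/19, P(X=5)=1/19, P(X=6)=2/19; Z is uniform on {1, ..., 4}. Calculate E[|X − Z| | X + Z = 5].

17/8

P(X + Z = 5) = 4/19.
Summing |X−Z|·P(x,y) over outcomes with X + Z = 5 gives 17/38.
E[|X − Z| | X + Z = 5] = (17/38) / (4/19) = 17/8.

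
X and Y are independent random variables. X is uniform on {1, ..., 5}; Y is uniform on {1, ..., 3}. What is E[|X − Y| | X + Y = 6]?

P(X + Y = 6) = 1/5.
Summing |X−Y|·P(x,y) over outcomes with X + Y = 6 gives 2/5.
E[|X − Y| | X + Y = 6] = (2/5) / (1/5) = 2.

2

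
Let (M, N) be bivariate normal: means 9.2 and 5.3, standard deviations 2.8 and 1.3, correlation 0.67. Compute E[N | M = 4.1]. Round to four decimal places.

3.7135

E[N | M=x] = μ_N + ρ(σ_N/σ_M)(x − μ_M) for jointly normal variables.
E[N | M=4.1] = 5.3 + (0.67)·(1.3/2.8)·(4.1 − (9.2)) = 5.3 + (0.31107)·(-5.1) = 3.7135.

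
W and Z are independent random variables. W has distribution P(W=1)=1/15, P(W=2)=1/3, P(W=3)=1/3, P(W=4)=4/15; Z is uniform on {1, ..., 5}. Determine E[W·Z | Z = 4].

56/5

P(Z = 4) = 1/5.
Summing WZ·P(x,y) over outcomes with Z = 4 gives 56/25.
E[W·Z | Z = 4] = (56/25) / (1/5) = 56/5.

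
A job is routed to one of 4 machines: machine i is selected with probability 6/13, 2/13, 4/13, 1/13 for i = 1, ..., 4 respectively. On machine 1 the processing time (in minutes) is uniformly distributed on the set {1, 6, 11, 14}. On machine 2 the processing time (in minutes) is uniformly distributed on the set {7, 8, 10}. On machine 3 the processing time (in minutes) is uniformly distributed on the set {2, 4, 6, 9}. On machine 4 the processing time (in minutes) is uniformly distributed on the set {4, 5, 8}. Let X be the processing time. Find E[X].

274/39

E[X | machine 1] = (1+6+11+14)/4 = 8.
E[X | machine 2] = (7+8+10)/3 = 25/3.
E[X | machine 3] = (2+4+6+9)/4 = 21/4.
E[X | machine 4] = (4+5+8)/3 = 17/3.
E[X] = (6/13)·(8) + (2/13)·(25/3) + (4/13)·(21/4) + (1/13)·(17/3) = 274/39.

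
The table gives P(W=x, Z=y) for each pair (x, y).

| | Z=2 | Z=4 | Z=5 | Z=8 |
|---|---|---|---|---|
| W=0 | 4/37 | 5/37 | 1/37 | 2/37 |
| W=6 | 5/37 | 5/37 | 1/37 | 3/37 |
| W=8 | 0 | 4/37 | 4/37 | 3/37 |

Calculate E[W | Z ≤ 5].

P(Z ≤ 5) = 29/37.
Σ W·P over the event = 0·(4/37) + 0·(5/37) + 0·(1/37) + 6·(5/37) + 6·(5/37) + 6·(1/37) + 8·(4/37) + 8·(4/37) = 130/37.
E[W | Z ≤ 5] = (130/37) / (29/37) = 130/29.

130/29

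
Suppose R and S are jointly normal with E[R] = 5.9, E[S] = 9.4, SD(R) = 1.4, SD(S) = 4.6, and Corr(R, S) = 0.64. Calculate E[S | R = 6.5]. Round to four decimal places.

10.6617

The regression of S on R has slope ρ·σ_S/σ_R and passes through (μ_R, μ_S).
E[S | R=6.5] = 9.4 + (0.64)·(4.6/1.4)·(6.5 − (5.9)) = 9.4 + (2.1029)·(0.6) = 10.6617.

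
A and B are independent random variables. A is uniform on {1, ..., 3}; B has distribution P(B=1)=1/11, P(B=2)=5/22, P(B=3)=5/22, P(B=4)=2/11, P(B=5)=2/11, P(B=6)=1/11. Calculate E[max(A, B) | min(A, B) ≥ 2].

P(min(A, B) ≥ 2) = 20/33.
Summing max(A,B)·P(x,y) over outcomes with min(A, B) ≥ 2 gives 151/66.
E[max(A, B) | min(A, B) ≥ 2] = (151/66) / (20/33) = 151/40.

151/40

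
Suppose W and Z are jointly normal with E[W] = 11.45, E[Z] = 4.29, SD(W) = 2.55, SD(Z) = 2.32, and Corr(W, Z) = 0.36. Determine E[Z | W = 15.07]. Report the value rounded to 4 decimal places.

E[Z | W=x] = μ_Z + ρ(σ_Z/σ_W)(x − μ_W) for jointly normal variables.
E[Z | W=15.07] = 4.29 + (0.36)·(2.32/2.55)·(15.07 − (11.45)) = 4.29 + (0.32753)·(3.62) = 5.4757.

5.4757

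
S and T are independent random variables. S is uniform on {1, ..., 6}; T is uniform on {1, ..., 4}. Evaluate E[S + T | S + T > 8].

Outcomes with S + T > 8: (5,4), (6,3), (6,4), each with probability 1/24.
E[S + T | S + T > 8] = (9 + 9 + 10) / 3 = 28/3.

28/3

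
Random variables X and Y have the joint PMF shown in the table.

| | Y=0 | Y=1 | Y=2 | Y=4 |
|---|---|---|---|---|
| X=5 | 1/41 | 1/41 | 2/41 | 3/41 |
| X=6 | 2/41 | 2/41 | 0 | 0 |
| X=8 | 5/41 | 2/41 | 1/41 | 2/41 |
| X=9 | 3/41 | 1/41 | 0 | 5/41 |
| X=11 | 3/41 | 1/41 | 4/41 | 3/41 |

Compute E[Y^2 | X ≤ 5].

57/7

P(X ≤ 5) = 7/41.
Σ Y^2·P over the event = 0·(1/41) + 1·(1/41) + 4·(2/41) + 16·(3/41) = 57/41.
E[Y^2 | X ≤ 5] = (57/41) / (7/41) = 57/7.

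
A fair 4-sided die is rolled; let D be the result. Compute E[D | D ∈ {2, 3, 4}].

P(D ∈ {2, 3, 4}) = 3/4.
Σ over the event: 2·1/4 + 3·1/4 + 4·1/4 = 9/4.
E[D | D ∈ {2, 3, 4}] = (9/4) / (3/4) = 3.

3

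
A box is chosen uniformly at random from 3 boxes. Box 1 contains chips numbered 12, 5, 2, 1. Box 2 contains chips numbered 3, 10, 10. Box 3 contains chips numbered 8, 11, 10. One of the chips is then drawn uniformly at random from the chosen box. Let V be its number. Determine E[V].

67/9

E[V | box 1] = (12+5+2+1)/4 = 5.
E[V | box 2] = (3+10+10)/3 = 23/3.
E[V | box 3] = (8+11+10)/3 = 29/3.
By the law of total expectation,
E[V] = (1/3)·(5) + (1/3)·(23/3) + (1/3)·(29/3) = 67/9.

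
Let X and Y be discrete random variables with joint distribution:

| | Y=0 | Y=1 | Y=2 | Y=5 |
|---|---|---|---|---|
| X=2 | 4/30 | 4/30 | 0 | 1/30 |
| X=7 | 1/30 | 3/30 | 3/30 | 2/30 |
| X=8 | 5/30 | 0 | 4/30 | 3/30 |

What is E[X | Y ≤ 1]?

P(Y ≤ 1) = 17/30.
Σ X·P over the event = 2·(4/30) + 2·(4/30) + 7·(1/30) + 7·(3/30) + 8·(5/30) = 14/5.
E[X | Y ≤ 1] = (14/5) / (17/30) = 84/17.

84/17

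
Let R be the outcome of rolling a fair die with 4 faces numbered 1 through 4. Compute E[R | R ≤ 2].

Given R ≤ 2, R is equally likely to be any of {1, 2}.
E[R | R ≤ 2] = (1 + 2) / 2 = 3/2.

3/2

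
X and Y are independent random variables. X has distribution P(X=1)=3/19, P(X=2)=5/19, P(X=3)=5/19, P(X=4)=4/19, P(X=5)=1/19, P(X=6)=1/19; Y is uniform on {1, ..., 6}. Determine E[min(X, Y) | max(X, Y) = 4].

P(max(X, Y) = 4) = 29/114.
Summing min(X,Y)·P(x,y) over outcomes with max(X, Y) = 4 gives 34/57.
E[min(X, Y) | max(X, Y) = 4] = (34/57) / (29/114) = 68/29.

68/29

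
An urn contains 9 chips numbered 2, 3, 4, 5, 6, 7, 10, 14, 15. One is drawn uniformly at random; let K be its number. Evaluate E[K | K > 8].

13

P(K > 8) = 1/3.
Σ over the event: 10·1/9 + 14·1/9 + 15·1/9 = 13/3.
E[K | K > 8] = (13/3) / (1/3) = 13.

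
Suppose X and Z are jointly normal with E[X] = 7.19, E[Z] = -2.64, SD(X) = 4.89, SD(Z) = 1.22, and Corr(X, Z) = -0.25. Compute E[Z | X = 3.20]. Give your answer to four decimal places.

-2.3911

E[Z | X=x] = μ_Z + ρ(σ_Z/σ_X)(x − μ_X) for jointly normal variables.
E[Z | X=3.20] = -2.64 + (-0.25)·(1.22/4.89)·(3.20 − (7.19)) = -2.64 + (-0.062372)·(-3.99) = -2.3911.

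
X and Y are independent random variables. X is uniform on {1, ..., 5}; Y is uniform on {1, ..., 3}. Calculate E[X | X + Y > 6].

Outcomes with X + Y > 6: (4,3), (5,2), (5,3), each with probability 1/15.
E[X | X + Y > 6] = (4 + 5 + 5) / 3 = 14/3.

14/3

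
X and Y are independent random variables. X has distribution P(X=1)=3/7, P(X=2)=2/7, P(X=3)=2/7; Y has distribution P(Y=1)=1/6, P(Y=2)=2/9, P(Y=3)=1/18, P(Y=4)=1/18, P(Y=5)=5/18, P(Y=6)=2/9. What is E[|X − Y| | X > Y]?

P(X > Y) = 10/63.
Summing |X−Y|·P(x,y) over outcomes with X > Y gives 13/63.
E[|X − Y| | X > Y] = (13/63) / (10/63) = 13/10.

13/10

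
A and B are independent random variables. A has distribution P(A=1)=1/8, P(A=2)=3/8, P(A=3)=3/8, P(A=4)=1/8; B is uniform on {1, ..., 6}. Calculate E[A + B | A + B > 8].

46/5

P(A + B > 8) = 5/48.
Summing (A+B)·P(x,y) over outcomes with A + B > 8 gives 23/24.
E[A + B | A + B > 8] = (23/24) / (5/48) = 46/5.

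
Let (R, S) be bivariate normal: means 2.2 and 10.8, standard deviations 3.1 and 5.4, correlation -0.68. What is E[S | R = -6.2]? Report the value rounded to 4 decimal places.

E[S | R=x] = μ_S + ρ(σ_S/σ_R)(x − μ_R) for jointly normal variables.
E[S | R=-6.2] = 10.8 + (-0.68)·(5.4/3.1)·(-6.2 − (2.2)) = 10.8 + (-1.184516)·(-8.4) = 20.7499.

20.7499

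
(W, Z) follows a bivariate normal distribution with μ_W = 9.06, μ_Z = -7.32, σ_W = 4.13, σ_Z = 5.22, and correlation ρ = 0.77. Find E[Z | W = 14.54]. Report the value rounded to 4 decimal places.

The regression of Z on W has slope ρ·σ_Z/σ_W and passes through (μ_W, μ_Z).
E[Z | W=14.54] = -7.32 + (0.77)·(5.22/4.13)·(14.54 − (9.06)) = -7.32 + (0.97322)·(5.48) = -1.9868.

-1.9868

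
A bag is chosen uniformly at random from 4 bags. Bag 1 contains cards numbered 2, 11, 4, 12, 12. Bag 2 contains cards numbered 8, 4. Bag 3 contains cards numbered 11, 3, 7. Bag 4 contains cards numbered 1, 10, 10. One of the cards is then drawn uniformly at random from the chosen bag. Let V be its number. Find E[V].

141/20

E[V | bag 1] = (2+11+4+12+12)/5 = 41/5.
E[V | bag 2] = (8+4)/2 = 6.
E[V | bag 3] = (11+3+7)/3 = 7.
E[V | bag 4] = (1+10+10)/3 = 7.
E[V] = (1/4)·(41/5) + (1/4)·(6) + (1/4)·(7) + (1/4)·(7) = 141/20.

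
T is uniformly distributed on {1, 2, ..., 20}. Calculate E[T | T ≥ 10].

15

Given T ≥ 10, T is equally likely to be any of {10, 11, 12, 13, 14, 15, 16, 17, 18, 19, 20}.
E[T | T ≥ 10] = (10 + 11 + 12 + 13 + 14 + 15 + 16 + 17 + 18 + 19 + 20) / 11 = 15.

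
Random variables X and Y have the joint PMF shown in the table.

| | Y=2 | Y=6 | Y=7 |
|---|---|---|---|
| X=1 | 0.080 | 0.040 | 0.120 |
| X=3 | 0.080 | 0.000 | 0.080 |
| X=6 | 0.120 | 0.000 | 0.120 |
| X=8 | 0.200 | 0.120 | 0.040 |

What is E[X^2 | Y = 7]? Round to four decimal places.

P(Y = 7) = 0.360.
Σ X^2·P over the event = 1·(0.120) + 9·(0.080) + 36·(0.120) + 64·(0.040) = 7.720.
E[X^2 | Y = 7] = (7.720) / (0.360) = 21.4444.

21.4444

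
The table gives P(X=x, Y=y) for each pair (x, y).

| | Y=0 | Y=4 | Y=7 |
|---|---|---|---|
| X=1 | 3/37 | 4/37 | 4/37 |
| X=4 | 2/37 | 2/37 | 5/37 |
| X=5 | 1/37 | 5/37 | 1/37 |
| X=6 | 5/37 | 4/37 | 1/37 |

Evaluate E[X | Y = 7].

35/11

P(Y = 7) = 11/37.
Σ X·P over the event = 1·(4/37) + 4·(5/37) + 5·(1/37) + 6·(1/37) = 35/37.
E[X | Y = 7] = (35/37) / (11/37) = 35/11.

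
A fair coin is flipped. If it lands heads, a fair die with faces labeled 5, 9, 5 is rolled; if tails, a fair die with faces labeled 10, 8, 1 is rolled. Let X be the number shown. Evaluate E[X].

E[X | heads] = (5+9+5)/3 = 19/3.
E[X | tails] = (10+8+1)/3 = 19/3.
By the law of total expectation,
E[X] = (1/2)·(19/3) + (1/2)·(19/3) = 19/3.

19/3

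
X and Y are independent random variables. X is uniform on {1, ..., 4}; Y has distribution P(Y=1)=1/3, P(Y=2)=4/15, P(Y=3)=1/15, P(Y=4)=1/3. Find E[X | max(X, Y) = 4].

3

P(max(X, Y) = 4) = 1/2.
Summing X·P(x,y) over outcomes with max(X, Y) = 4 gives 3/2.
E[X | max(X, Y) = 4] = (3/2) / (1/2) = 3.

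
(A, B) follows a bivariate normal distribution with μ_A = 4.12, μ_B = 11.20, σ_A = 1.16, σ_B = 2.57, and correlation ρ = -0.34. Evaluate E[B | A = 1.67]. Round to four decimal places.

The regression of B on A has slope ρ·σ_B/σ_A and passes through (μ_A, μ_B).
E[B | A=1.67] = 11.20 + (-0.34)·(2.57/1.16)·(1.67 − (4.12)) = 11.20 + (-0.75328)·(-2.45) = 13.0455.

13.0455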